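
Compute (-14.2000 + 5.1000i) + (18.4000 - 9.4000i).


Real: -14.2 + 18.4 = 4.2
Imag: 5.1 - 9.4 = -4.3

4.2000 - 4.3000i


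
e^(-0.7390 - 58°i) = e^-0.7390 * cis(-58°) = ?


e^-0.7390 = 0.4776
cos(-58°) = 0.5299
sin(-58°) = -0.848
Real = 0.4776*0.5299 = 0.2531
Imag = 0.4776*(-0.848) = -0.4050

0.2531 - 0.4050i


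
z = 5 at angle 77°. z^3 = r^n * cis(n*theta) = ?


r^3 = 5^3 = 125
n*theta = 3*77° = 231° = 231° (mod 360)
a = 125*cos(231°) = -78.6650
b = 125*sin(231°) = -97.1432

125 cis(231°) = -78.6650 - 97.1432i


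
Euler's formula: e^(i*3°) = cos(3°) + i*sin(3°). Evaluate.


cos(3°) = 0.9986
sin(3°) = 0.0523

e^(i*3°) = 0.9986 + 0.0523i


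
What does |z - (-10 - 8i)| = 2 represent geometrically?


|z - z0| = r is a circle with center z0 and radius r.
Center = (-10, -8), radius = 2

Circle with center (-10, -8) and radius 2


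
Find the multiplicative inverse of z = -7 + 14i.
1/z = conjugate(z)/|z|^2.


|z|^2 = 49+196 = 245
1/z = (-7 - 14i)/245

1/z = -0.0286 - 0.0571i


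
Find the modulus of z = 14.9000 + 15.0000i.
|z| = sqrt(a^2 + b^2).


|z| = sqrt(14.9^2 + 15^2) = sqrt(222.01 + 225) = sqrt(447.01) = 21.1426

|z| = 21.1426


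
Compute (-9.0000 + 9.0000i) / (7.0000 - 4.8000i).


Conjugate of z2 = 7.0000 + 4.8000i
Numerator: (-9.0000 + 9.0000i)(7.0000 + 4.8000i) = -106.2000 + 19.8000i
Denominator: 7^2 + (-4.8)^2 = 72.04
Result = (-106.2000 + 19.8000i)/72.04

-1.4742 + 0.2748i


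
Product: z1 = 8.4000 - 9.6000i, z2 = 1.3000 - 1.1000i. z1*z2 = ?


Real = 8.4*1.3 - (-9.6)*(-1.1) = 10.92 - 10.56 = 0.36
Imag = 8.4*(-1.1) + 1.3*(-9.6) = -9.24 - (12.48) = -21.72

0.3600 - 21.7200i


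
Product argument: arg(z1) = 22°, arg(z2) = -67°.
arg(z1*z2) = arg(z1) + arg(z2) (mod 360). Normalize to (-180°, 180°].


arg(z1*z2) = 22° - 67° = -45°
Normalized to (-180°, 180°]: -45°

-45°


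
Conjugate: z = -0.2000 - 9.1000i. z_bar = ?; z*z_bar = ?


z_bar = -0.2000 + 9.1000i
z*z_bar = (-0.2)^2 + (-9.1)^2 = 0.04 + 82.81 = 82.85

z_bar = -0.2000 + 9.1000i, z*z_bar = 82.85


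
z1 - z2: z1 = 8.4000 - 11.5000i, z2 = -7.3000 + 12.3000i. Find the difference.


Real: 8.4 + 7.3 = 15.7
Imag: -11.5 - 12.3 = -23.8

15.7000 - 23.8000i


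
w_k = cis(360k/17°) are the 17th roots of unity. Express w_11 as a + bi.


Angle = 360*11/17 = 232.9412°
a = cos(232.9412°) = -0.6026
b = sin(232.9412°) = -0.7980

-0.6026 - 0.7980i


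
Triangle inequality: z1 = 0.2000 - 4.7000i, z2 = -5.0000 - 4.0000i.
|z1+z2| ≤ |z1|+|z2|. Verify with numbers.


|z1| = sqrt(0.2^2 + (-4.7)^2) = sqrt(22.13) = 4.7043
|z2| = sqrt((-5)^2 + (-4)^2) = sqrt(41) = 6.4031
z1+z2 = -4.8000 - 8.7000i
|z1+z2| = sqrt(98.73) = 9.9363
|z1|+|z2| = 4.7043 + 6.4031 = 11.1074

|z1+z2| = 9.9363 ≤ |z1|+|z2| = 11.1074 (verified)


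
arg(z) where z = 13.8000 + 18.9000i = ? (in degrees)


Re = 13.8, Im = 18.9
arg = atan2(18.9, 13.8) = 53.8646 degrees

arg(z) = 53.8646 degrees


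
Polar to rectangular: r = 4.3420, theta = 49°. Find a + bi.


a = 4.3420*cos(49°) = 4.3420*0.65606 = 2.8486
b = 4.3420*sin(49°) = 4.3420*0.7547 = 3.2769

2.8486 + 3.2769i


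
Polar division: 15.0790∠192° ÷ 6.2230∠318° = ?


r = 15.0790 / 6.2230 = 2.4231
theta = 192° - 318° = -126° = 234° (mod 360)

2.4231 cis(234°)


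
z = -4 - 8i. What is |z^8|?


|z| = sqrt(16+64) = sqrt(80) = 8.9443
|z^8| = |z|^8 = (sqrt(80))^8 = 80^4 = 40960000

|z^8| = 40960000


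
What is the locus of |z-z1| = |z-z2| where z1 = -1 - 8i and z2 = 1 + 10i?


Equal distances means the locus is the perpendicular bisector of z1 and z2.
Midpoint = ((-1+1)/2, (-8+10)/2) = (0, 1.0000)

Perpendicular bisector through (0, 1.0000)


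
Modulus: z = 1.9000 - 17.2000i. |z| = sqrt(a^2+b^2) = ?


|z| = sqrt(1.9^2 + (-17.2)^2) = sqrt(3.61 + 295.84) = sqrt(299.45) = 17.3046

|z| = 17.3046


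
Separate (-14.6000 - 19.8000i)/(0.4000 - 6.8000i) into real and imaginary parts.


Multiply by conjugate: (-14.6000 - 19.8000i)(0.4000 + 6.8000i) / (0.4^2 + (-6.8)^2)
Numerator real = -14.6*0.4 - (19.8)*(-6.8) = 128.8
Numerator imag = -19.8*0.4 - (-14.6)*(-6.8) = -107.2
Denominator = 46.4
Re(z) = 128.8/46.4 = 2.7759
Im(z) = -107.2/46.4 = -2.3103

Re(z) = 2.7759, Im(z) = -2.3103


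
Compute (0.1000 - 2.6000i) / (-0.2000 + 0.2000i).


Conjugate of z2 = -0.2000 - 0.2000i
Numerator: (0.1000 - 2.6000i)(-0.2000 - 0.2000i) = -0.5400 + 0.5000i
Denominator: (-0.2)^2 + 0.2^2 = 0.08
Result = (-0.5400 + 0.5000i)/0.08

-6.7500 + 6.2500i


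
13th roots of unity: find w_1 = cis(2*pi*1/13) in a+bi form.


Angle = 360*1/13 = 27.6923°
a = cos(27.6923°) = 0.8855
b = sin(27.6923°) = 0.4647

0.8855 + 0.4647i


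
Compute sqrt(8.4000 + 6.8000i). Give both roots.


|z| = sqrt(70.56+46.24) = 10.8074
sqrt((|z|+a)/2) = sqrt((10.8074+8.4)/2) = sqrt(9.6037) = 3.0990
sqrt((|z|-a)/2) = sqrt((10.8074-8.4)/2) = sqrt(1.2037) = 1.0971

±(3.0990 + 1.0971i) i.e. 3.0990 + 1.0971i and -3.0990 - 1.0971i


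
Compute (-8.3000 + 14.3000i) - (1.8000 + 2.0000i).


Real: -8.3 - 1.8 = -10.1
Imag: 14.3 - 2 = 12.3

-10.1000 + 12.3000i


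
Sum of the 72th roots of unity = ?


The sum of all 72th roots of unity is 0.
Geometric series: (1 - w^72)/(1 - w) = (1-1)/(1-w) = 0 since w^72 = 1, w ≠ 1.
Alternatively: coefficient of z^71 in z^72 - 1 is 0.

0


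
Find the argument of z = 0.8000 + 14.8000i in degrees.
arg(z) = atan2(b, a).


Re = 0.8, Im = 14.8
arg = atan2(14.8, 0.8) = 86.9059 degrees

arg(z) = 86.9059 degrees


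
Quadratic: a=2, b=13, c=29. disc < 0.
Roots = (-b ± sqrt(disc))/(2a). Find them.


disc = 13^2 - 4*2*29 = 169 - 232 = -63
sqrt(|disc|) = sqrt(63) = 7.9373
Real part = -13/(2*2) = -3.2500
Imag part = 7.9373/(2*2) = 1.9843

-3.2500 ± 1.9843i


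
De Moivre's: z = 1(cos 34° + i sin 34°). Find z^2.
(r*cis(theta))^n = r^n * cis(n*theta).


r^2 = 1^2 = 1
n*theta = 2*34° = 68° = 68° (mod 360)
a = 1*cos(68°) = 0.3746
b = 1*sin(68°) = 0.9272

1 cis(68°) = 0.3746 + 0.9272i


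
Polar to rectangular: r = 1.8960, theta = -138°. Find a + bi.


a = 1.8960*cos(-138°) = 1.8960*(-0.74314) = -1.4090
b = 1.8960*sin(-138°) = 1.8960*(-0.66913) = -1.2687

-1.4090 - 1.2687i


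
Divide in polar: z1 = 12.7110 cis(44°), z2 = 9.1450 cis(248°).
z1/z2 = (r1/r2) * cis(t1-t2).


r = 12.7110 / 9.1450 = 1.3899
theta = 44° - 248° = -204° = 156° (mod 360)

1.3899 cis(156°)


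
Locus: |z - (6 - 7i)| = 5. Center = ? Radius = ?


|z - z0| = r is a circle with center z0 and radius r.
Center = (6, -7), radius = 5

Circle with center (6, -7) and radius 5


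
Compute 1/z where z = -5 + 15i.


|z|^2 = 25+225 = 250
1/z = (-5 - 15i)/250

1/z = -0.0200 - 0.0600i


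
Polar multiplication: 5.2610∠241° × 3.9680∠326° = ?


r = 5.2610 * 3.9680 = 20.8756
theta = 241° + 326° = 567° = 207° (mod 360)

20.8756 cis(207°)


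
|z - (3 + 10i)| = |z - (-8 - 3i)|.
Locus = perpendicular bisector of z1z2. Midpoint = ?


Equal distances means the locus is the perpendicular bisector of z1 and z2.
Midpoint = ((3+(-8))/2, (10+(-3))/2) = (-2.5000, 3.5000)

Perpendicular bisector through (-2.5000, 3.5000)


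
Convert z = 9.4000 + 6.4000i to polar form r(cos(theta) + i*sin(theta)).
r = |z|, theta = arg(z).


r = sqrt(88.36+40.96) = sqrt(129.32) = 11.3719
theta = atan2(6.4, 9.4) = 34.2490 degrees

r = 11.3719, theta = 34.2490 degrees


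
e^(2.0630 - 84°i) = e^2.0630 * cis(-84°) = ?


e^2.0630 = 7.8695
cos(-84°) = 0.10453
sin(-84°) = -0.99452
Real = 7.8695*0.10453 = 0.8226
Imag = 7.8695*(-0.99452) = -7.8264

0.8226 - 7.8264i


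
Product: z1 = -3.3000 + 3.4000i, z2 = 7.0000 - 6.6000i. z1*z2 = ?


Real = -3.3*7 - 3.4*(-6.6) = -23.1 - (-22.44) = -0.66
Imag = -3.3*(-6.6) + 7*3.4 = 21.78 + 23.8 = 45.58

-0.6600 + 45.5800i


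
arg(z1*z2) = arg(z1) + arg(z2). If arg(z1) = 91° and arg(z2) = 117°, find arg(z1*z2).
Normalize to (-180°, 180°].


arg(z1*z2) = 91° + 117° = 208°
Normalized to (-180°, 180°]: -152°

-152°


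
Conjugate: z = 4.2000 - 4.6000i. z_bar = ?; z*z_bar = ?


z_bar = 4.2000 + 4.6000i
z*z_bar = 4.2^2 + (-4.6)^2 = 17.64 + 21.16 = 38.8

z_bar = 4.2000 + 4.6000i, z*z_bar = 38.8


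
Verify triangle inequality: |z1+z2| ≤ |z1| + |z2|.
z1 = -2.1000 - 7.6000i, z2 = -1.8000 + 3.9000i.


|z1| = sqrt((-2.1)^2 + (-7.6)^2) = sqrt(62.17) = 7.8848
|z2| = sqrt((-1.8)^2 + 3.9^2) = sqrt(18.45) = 4.2953
z1+z2 = -3.9000 - 3.7000i
|z1+z2| = sqrt(28.9) = 5.3759
|z1|+|z2| = 7.8848 + 4.2953 = 12.1801

|z1+z2| = 5.3759 ≤ |z1|+|z2| = 12.1801 (verified)


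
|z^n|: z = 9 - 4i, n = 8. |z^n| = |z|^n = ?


|z| = sqrt(81+16) = sqrt(97) = 9.8489
|z^8| = |z|^8 = (sqrt(97))^8 = 97^4 = 88529281

|z^8| = 88529281


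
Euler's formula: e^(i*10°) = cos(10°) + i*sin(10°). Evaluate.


cos(10°) = 0.9848
sin(10°) = 0.1736

e^(i*10°) = 0.9848 + 0.1736i


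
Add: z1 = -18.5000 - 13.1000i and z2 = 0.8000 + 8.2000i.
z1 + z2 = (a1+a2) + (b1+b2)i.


Real: -18.5 + 0.8 = -17.7
Imag: -13.1 + 8.2 = -4.9

-17.7000 - 4.9000i


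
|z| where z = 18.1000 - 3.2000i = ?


|z| = sqrt(18.1^2 + (-3.2)^2) = sqrt(327.61 + 10.24) = sqrt(337.85) = 18.3807

|z| = 18.3807


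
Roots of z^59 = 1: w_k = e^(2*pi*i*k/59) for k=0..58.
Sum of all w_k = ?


The sum of all 59th roots of unity is 0.
Geometric series: (1 - w^59)/(1 - w) = (1-1)/(1-w) = 0 since w^59 = 1, w ≠ 1.
Alternatively: coefficient of z^58 in z^59 - 1 is 0.

0


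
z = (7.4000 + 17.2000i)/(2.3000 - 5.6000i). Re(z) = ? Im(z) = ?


Multiply by conjugate: (7.4000 + 17.2000i)(2.3000 + 5.6000i) / (2.3^2 + (-5.6)^2)
Numerator real = 7.4*2.3 + 17.2*(-5.6) = -79.3
Numerator imag = 17.2*2.3 - 7.4*(-5.6) = 81
Denominator = 36.65
Re(z) = -79.3/36.65 = -2.1637
Im(z) = 81/36.65 = 2.2101

Re(z) = -2.1637, Im(z) = 2.2101


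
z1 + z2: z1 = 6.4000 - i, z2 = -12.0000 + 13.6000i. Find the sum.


Real: 6.4 - 12 = -5.6
Imag: -1 + 13.6 = 12.6

-5.6000 + 12.6000i


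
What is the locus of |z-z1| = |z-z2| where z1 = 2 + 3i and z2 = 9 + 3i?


Equal distances means the locus is the perpendicular bisector of z1 and z2.
Midpoint = ((2+9)/2, (3+3)/2) = (5.5000, 3.0000)

Perpendicular bisector through (5.5000, 3.0000)


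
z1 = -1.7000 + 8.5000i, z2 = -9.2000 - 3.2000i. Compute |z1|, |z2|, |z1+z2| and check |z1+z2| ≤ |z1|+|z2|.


|z1| = sqrt((-1.7)^2 + 8.5^2) = sqrt(75.14) = 8.6683
|z2| = sqrt((-9.2)^2 + (-3.2)^2) = sqrt(94.88) = 9.7406
z1+z2 = -10.9000 + 5.3000i
|z1+z2| = sqrt(146.9) = 12.1202
|z1|+|z2| = 8.6683 + 9.7406 = 18.4089

|z1+z2| = 12.1202 ≤ |z1|+|z2| = 18.4089 (verified)


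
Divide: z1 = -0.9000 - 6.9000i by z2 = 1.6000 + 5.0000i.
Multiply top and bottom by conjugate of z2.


Conjugate of z2 = 1.6000 - 5.0000i
Numerator: (-0.9000 - 6.9000i)(1.6000 - 5.0000i) = -35.9400 - 6.5400i
Denominator: 1.6^2 + 5^2 = 27.56
Result = (-35.9400 - 6.5400i)/27.56

-1.3041 - 0.2373i


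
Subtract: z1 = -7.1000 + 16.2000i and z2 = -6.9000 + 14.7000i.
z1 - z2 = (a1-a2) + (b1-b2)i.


Real: -7.1 + 6.9 = -0.2
Imag: 16.2 - 14.7 = 1.5

-0.2000 + 1.5000i


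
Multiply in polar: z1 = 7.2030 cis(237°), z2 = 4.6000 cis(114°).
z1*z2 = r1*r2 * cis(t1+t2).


r = 7.2030 * 4.6000 = 33.1338
theta = 237° + 114° = 351° = 351° (mod 360)

33.1338 cis(351°)


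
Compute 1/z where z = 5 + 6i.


|z|^2 = 25+36 = 61
1/z = (5 - 6i)/61

1/z = 0.0820 - 0.0984i


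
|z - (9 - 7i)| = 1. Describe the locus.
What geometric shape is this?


|z - z0| = r is a circle with center z0 and radius r.
Center = (9, -7), radius = 1

Circle with center (9, -7) and radius 1


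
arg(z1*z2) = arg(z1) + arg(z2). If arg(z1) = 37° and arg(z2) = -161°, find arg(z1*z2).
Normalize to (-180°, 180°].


arg(z1*z2) = 37° - 161° = -124°
Normalized to (-180°, 180°]: -124°

-124°


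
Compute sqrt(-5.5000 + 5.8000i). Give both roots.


|z| = sqrt(30.25+33.64) = 7.9931
sqrt((|z|+a)/2) = sqrt((7.9931+(-5.5))/2) = sqrt(1.2466) = 1.1165
sqrt((|z|-a)/2) = sqrt((7.9931-(-5.5))/2) = sqrt(6.7466) = 2.5974

±(1.1165 + 2.5974i) i.e. 1.1165 + 2.5974i and -1.1165 - 2.5974i


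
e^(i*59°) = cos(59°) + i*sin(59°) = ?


cos(59°) = 0.5150
sin(59°) = 0.8572

e^(i*59°) = 0.5150 + 0.8572i


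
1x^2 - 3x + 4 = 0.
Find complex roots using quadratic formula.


disc = (-3)^2 - 4*1*4 = 9 - 16 = -7
sqrt(|disc|) = sqrt(7) = 2.6458
Real part = 3/(2*1) = 1.5000
Imag part = 2.6458/(2*1) = 1.3229

1.5000 ± 1.3229i


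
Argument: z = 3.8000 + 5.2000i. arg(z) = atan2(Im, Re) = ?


Re = 3.8, Im = 5.2
arg = atan2(5.2, 3.8) = 53.8418 degrees

arg(z) = 53.8418 degrees


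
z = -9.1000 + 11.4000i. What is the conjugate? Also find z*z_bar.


z_bar = -9.1000 - 11.4000i
z*z_bar = (-9.1)^2 + 11.4^2 = 82.81 + 129.96 = 212.77

z_bar = -9.1000 - 11.4000i, z*z_bar = 212.77


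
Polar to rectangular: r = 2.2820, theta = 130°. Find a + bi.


a = 2.2820*cos(130°) = 2.2820*(-0.64279) = -1.4668
b = 2.2820*sin(130°) = 2.2820*0.76604 = 1.7481

-1.4668 + 1.7481i


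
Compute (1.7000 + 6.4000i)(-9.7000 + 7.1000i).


Real = 1.7*(-9.7) - 6.4*7.1 = -16.49 - 45.44 = -61.93
Imag = 1.7*7.1 - (9.7)*6.4 = 12.07 - (62.08) = -50.01

-61.9300 - 50.0100i


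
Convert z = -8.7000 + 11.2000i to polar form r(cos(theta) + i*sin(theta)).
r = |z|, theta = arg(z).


r = sqrt(75.69+125.44) = sqrt(201.13) = 14.1820
theta = atan2(11.2, -8.7) = 127.8396 degrees

r = 14.1820, theta = 127.8396 degrees


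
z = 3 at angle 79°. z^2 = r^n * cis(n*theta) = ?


r^2 = 3^2 = 9
n*theta = 2*79° = 158° = 158° (mod 360)
a = 9*cos(158°) = -8.3447
b = 9*sin(158°) = 3.3715

9 cis(158°) = -8.3447 + 3.3715i


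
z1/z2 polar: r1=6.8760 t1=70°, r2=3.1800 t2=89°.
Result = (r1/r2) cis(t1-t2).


r = 6.8760 / 3.1800 = 2.1623
theta = 70° - 89° = -19° = 341° (mod 360)

2.1623 cis(341°)


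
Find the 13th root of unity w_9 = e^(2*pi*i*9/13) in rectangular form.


Angle = 360*9/13 = 249.2308°
a = cos(249.2308°) = -0.3546
b = sin(249.2308°) = -0.9350

-0.3546 - 0.9350i


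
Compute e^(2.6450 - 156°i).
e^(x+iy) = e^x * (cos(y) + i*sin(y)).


e^2.6450 = 14.0834
cos(-156°) = -0.91355
sin(-156°) = -0.40674
Real = 14.0834*(-0.91355) = -12.8659
Imag = 14.0834*(-0.40674) = -5.7283

-12.8659 - 5.7283i


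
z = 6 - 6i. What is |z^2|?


|z| = sqrt(36+36) = sqrt(72) = 8.4853
|z^2| = |z|^2 = (sqrt(72))^2 = 72

|z^2| = 72


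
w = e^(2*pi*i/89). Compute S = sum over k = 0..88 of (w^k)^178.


The roots are w_k = w^k with w = e^(2*pi*i/89), and (w^k)^178 = (w^178)^k.
So S = 1 + u + u^2 + ... + u^(88) with u = w^178.
178 = 2*89 + 0, so 178 is a multiple of 89 and u = (w^89)^2 = 1.
Every one of the 89 terms equals 1: S = 89

S = 89


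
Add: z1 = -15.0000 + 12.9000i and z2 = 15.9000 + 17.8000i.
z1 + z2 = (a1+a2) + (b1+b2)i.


Real: -15 + 15.9 = 0.9
Imag: 12.9 + 17.8 = 30.7

0.9000 + 30.7000i


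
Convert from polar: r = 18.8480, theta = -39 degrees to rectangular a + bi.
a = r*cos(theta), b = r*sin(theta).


a = 18.8480*cos(-39°) = 18.8480*0.777146 = 14.6476
b = 18.8480*sin(-39°) = 18.8480*(-0.62932) = -11.8614

14.6476 - 11.8614i


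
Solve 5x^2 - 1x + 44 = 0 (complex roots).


disc = (-1)^2 - 4*5*44 = 1 - 880 = -879
sqrt(|disc|) = sqrt(879) = 29.6479
Real part = 1/(2*5) = 0.1000
Imag part = 29.6479/(2*5) = 2.9648

0.1000 ± 2.9648i


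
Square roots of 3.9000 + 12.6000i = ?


|z| = sqrt(15.21+158.76) = 13.1898
sqrt((|z|+a)/2) = sqrt((13.1898+3.9)/2) = sqrt(8.5449) = 2.9232
sqrt((|z|-a)/2) = sqrt((13.1898-3.9)/2) = sqrt(4.6449) = 2.1552

±(2.9232 + 2.1552i) i.e. 2.9232 + 2.1552i and -2.9232 - 2.1552i


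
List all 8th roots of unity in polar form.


The 8th roots of unity are cis(360k/8°) for k=0..7
Angle step = 360/8 = 45°
Primitive root: cis(45°)
Primitive root = 0.7071 + 0.7071i

8 roots at angles: 0°, 45°, 90°, 135°, 180°, 225°, 270°, 315°


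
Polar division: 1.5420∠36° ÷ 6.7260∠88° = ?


r = 1.5420 / 6.7260 = 0.2293
theta = 36° - 88° = -52° = 308° (mod 360)

0.2293 cis(308°)


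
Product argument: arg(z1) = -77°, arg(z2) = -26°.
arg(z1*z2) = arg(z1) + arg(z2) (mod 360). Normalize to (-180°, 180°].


arg(z1*z2) = -77° - 26° = -103°
Normalized to (-180°, 180°]: -103°

-103°


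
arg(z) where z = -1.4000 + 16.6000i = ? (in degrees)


Re = -1.4, Im = 16.6
arg = atan2(16.6, -1.4) = 94.8208 degrees

arg(z) = 94.8208 degrees


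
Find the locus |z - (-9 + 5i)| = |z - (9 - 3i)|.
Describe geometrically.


Equal distances means the locus is the perpendicular bisector of z1 and z2.
Midpoint = ((-9+9)/2, (5+(-3))/2) = (0, 1.0000)

Perpendicular bisector through (0, 1.0000)


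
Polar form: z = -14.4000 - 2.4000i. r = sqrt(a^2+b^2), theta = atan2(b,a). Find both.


r = sqrt(207.36+5.76) = sqrt(213.12) = 14.5986
theta = atan2(-2.4, -14.4) = -170.5377 degrees

r = 14.5986, theta = -170.5377 degrees


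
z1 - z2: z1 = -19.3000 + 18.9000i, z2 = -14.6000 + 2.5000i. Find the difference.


Real: -19.3 + 14.6 = -4.7
Imag: 18.9 - 2.5 = 16.4

-4.7000 + 16.4000i


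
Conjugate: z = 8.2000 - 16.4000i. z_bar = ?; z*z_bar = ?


z_bar = 8.2000 + 16.4000i
z*z_bar = 8.2^2 + (-16.4)^2 = 67.24 + 268.96 = 336.2

z_bar = 8.2000 + 16.4000i, z*z_bar = 336.2


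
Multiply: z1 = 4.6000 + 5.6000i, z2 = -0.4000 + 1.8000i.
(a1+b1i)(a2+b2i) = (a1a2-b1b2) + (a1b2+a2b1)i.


Real = 4.6*(-0.4) - 5.6*1.8 = -1.84 - 10.08 = -11.92
Imag = 4.6*1.8 - (0.4)*5.6 = 8.28 - (2.24) = 6.04

-11.9200 + 6.0400i


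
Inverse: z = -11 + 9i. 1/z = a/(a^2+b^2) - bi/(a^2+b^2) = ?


|z|^2 = 121+81 = 202
1/z = (-11 - 9i)/202

1/z = -0.0545 - 0.0446i


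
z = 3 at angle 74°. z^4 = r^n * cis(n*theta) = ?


r^4 = 3^4 = 81
n*theta = 4*74° = 296° = 296° (mod 360)
a = 81*cos(296°) = 35.5081
b = 81*sin(296°) = -72.8023

81 cis(296°) = 35.5081 - 72.8023i


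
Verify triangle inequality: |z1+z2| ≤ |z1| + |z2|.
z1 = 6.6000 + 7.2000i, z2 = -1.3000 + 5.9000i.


|z1| = sqrt(6.6^2 + 7.2^2) = sqrt(95.4) = 9.7673
|z2| = sqrt((-1.3)^2 + 5.9^2) = sqrt(36.5) = 6.0415
z1+z2 = 5.3000 + 13.1000i
|z1+z2| = sqrt(199.7) = 14.1315
|z1|+|z2| = 9.7673 + 6.0415 = 15.8088

|z1+z2| = 14.1315 ≤ |z1|+|z2| = 15.8088 (verified)


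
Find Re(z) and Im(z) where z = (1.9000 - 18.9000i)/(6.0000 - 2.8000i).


Multiply by conjugate: (1.9000 - 18.9000i)(6.0000 + 2.8000i) / (6^2 + (-2.8)^2)
Numerator real = 1.9*6 - (18.9)*(-2.8) = 64.32
Numerator imag = -18.9*6 - 1.9*(-2.8) = -108.08
Denominator = 43.84
Re(z) = 64.32/43.84 = 1.4672
Im(z) = -108.08/43.84 = -2.4653

Re(z) = 1.4672, Im(z) = -2.4653


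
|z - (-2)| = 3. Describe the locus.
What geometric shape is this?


|z - z0| = r is a circle with center z0 and radius r.
Center = (-2, 0), radius = 3

Circle with center (-2, 0) and radius 3


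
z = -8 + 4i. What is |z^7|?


|z| = sqrt(64+16) = sqrt(80) = 8.9443
|z^7| = |z|^7 = (sqrt(80))^7 = 80^3 * sqrt(80) = 512000*sqrt(80)

|z^7| = 512000*sqrt(80) ≈ 4579467.2179


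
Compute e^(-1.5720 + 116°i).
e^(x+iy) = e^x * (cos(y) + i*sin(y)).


e^-1.5720 = 0.2076
cos(116°) = -0.4384
sin(116°) = 0.8988
Real = 0.2076*(-0.4384) = -0.0910
Imag = 0.2076*0.8988 = 0.1866

-0.0910 + 0.1866i


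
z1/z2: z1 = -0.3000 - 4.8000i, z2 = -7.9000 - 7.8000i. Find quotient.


Conjugate of z2 = -7.9000 + 7.8000i
Numerator: (-0.3000 - 4.8000i)(-7.9000 + 7.8000i) = 39.8100 + 35.5800i
Denominator: (-7.9)^2 + (-7.8)^2 = 123.25
Result = (39.8100 + 35.5800i)/123.25

0.3230 + 0.2887i


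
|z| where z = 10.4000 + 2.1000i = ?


|z| = sqrt(10.4^2 + 2.1^2) = sqrt(108.16 + 4.41) = sqrt(112.57) = 10.6099

|z| = 10.6099


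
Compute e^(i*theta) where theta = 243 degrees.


cos(243°) = -0.4540
sin(243°) = -0.8910

e^(i*243°) = -0.4540 - 0.8910i


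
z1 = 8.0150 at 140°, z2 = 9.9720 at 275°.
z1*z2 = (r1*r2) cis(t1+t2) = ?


r = 8.0150 * 9.9720 = 79.9256
theta = 140° + 275° = 415° = 55° (mod 360)

79.9256 cis(55°)


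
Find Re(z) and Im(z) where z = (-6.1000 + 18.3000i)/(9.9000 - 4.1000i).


Multiply by conjugate: (-6.1000 + 18.3000i)(9.9000 + 4.1000i) / (9.9^2 + (-4.1)^2)
Numerator real = -6.1*9.9 + 18.3*(-4.1) = -135.42
Numerator imag = 18.3*9.9 - (-6.1)*(-4.1) = 156.16
Denominator = 114.82
Re(z) = -135.42/114.82 = -1.1794
Im(z) = 156.16/114.82 = 1.3600

Re(z) = -1.1794, Im(z) = 1.3600


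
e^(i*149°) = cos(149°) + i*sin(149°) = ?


cos(149°) = -0.8572
sin(149°) = 0.5150

e^(i*149°) = -0.8572 + 0.5150i


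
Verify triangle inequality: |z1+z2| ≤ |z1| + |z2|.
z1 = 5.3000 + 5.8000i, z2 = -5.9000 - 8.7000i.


|z1| = sqrt(5.3^2 + 5.8^2) = sqrt(61.73) = 7.8568
|z2| = sqrt((-5.9)^2 + (-8.7)^2) = sqrt(110.5) = 10.5119
z1+z2 = -0.6000 - 2.9000i
|z1+z2| = sqrt(8.77) = 2.9614
|z1|+|z2| = 7.8568 + 10.5119 = 18.3687

|z1+z2| = 2.9614 ≤ |z1|+|z2| = 18.3687 (verified)


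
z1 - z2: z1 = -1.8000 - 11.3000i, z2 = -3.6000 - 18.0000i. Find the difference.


Real: -1.8 + 3.6 = 1.8
Imag: -11.3 + 18 = 6.7

1.8000 + 6.7000i


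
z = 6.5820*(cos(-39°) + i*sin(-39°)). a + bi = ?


a = 6.5820*cos(-39°) = 6.5820*0.77715 = 5.1152
b = 6.5820*sin(-39°) = 6.5820*(-0.62932) = -4.1422

5.1152 - 4.1422i


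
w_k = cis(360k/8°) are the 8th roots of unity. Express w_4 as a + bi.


Angle = 360*4/8 = 180°
a = cos(180°) = -1.0000
b = sin(180°) = 0

-1.0000 + 0i


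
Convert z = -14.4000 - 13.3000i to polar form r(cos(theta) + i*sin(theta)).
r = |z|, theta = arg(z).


r = sqrt(207.36+176.89) = sqrt(384.25) = 19.6023
theta = atan2(-13.3, -14.4) = -137.2741 degrees

r = 19.6023, theta = -137.2741 degrees


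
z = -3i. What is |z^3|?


|z| = sqrt(0+9) = sqrt(9) = 3
|z^3| = |z|^3 = 3^3 = 27

|z^3| = 27


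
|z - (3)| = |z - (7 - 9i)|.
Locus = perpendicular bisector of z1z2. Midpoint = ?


Equal distances means the locus is the perpendicular bisector of z1 and z2.
Midpoint = ((3+7)/2, (0+(-9))/2) = (5.0000, -4.5000)

Perpendicular bisector through (5.0000, -4.5000)


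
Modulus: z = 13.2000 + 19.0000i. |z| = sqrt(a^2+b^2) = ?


|z| = sqrt(13.2^2 + 19^2) = sqrt(174.24 + 361) = sqrt(535.24) = 23.1353

|z| = 23.1353


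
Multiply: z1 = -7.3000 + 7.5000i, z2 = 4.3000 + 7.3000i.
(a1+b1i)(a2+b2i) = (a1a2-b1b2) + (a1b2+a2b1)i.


Real = -7.3*4.3 - 7.5*7.3 = -31.39 - 54.75 = -86.14
Imag = -7.3*7.3 + 4.3*7.5 = -53.29 + 32.25 = -21.04

-86.1400 - 21.0400i


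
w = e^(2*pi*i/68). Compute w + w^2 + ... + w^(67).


With w = e^(2*pi*i/68), all 68 of the 68th roots of unity w^0 = 1, w, ..., w^(67) sum to 0: 1 + w + ... + w^(67) = (1 - w^68)/(1 - w) = 0 since w^68 = 1, w ≠ 1.
Removing the root 1: w + w^2 + ... + w^(67) = 0 - 1 = -1

Sum = -1


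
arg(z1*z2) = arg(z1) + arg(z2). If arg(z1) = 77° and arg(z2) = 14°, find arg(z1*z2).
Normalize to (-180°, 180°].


arg(z1*z2) = 77° + 14° = 91°
Normalized to (-180°, 180°]: 91°

91°


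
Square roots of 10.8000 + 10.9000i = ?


|z| = sqrt(116.64+118.81) = 15.3444
sqrt((|z|+a)/2) = sqrt((15.3444+10.8)/2) = sqrt(13.0722) = 3.6155
sqrt((|z|-a)/2) = sqrt((15.3444-10.8)/2) = sqrt(2.2722) = 1.5074

±(3.6155 + 1.5074i) i.e. 3.6155 + 1.5074i and -3.6155 - 1.5074i


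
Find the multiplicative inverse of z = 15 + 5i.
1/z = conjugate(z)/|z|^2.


|z|^2 = 225+25 = 250
1/z = (15 - 5i)/250

1/z = 0.0600 - 0.0200i


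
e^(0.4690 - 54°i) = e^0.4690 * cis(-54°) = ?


e^0.4690 = 1.5984
cos(-54°) = 0.5878
sin(-54°) = -0.809
Real = 1.5984*0.5878 = 0.9395
Imag = 1.5984*(-0.809) = -1.2931

0.9395 - 1.2931i


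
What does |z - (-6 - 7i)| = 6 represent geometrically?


|z - z0| = r is a circle with center z0 and radius r.
Center = (-6, -7), radius = 6

Circle with center (-6, -7) and radius 6


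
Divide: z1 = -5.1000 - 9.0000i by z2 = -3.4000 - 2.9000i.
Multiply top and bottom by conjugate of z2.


Conjugate of z2 = -3.4000 + 2.9000i
Numerator: (-5.1000 - 9.0000i)(-3.4000 + 2.9000i) = 43.4400 + 15.8100i
Denominator: (-3.4)^2 + (-2.9)^2 = 19.97
Result = (43.4400 + 15.8100i)/19.97

2.1753 + 0.7917i


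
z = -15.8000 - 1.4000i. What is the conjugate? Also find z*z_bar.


z_bar = -15.8000 + 1.4000i
z*z_bar = (-15.8)^2 + (-1.4)^2 = 249.64 + 1.96 = 251.6

z_bar = -15.8000 + 1.4000i, z*z_bar = 251.6


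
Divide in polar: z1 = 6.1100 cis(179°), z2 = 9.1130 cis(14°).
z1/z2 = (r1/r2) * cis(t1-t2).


r = 6.1100 / 9.1130 = 0.6705
theta = 179° - 14° = 165° = 165° (mod 360)

0.6705 cis(165°)


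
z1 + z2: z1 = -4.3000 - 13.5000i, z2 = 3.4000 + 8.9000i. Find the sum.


Real: -4.3 + 3.4 = -0.9
Imag: -13.5 + 8.9 = -4.6

-0.9000 - 4.6000i


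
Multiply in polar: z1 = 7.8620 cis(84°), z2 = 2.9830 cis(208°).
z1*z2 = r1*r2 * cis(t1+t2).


r = 7.8620 * 2.9830 = 23.4523
theta = 84° + 208° = 292° = 292° (mod 360)

23.4523 cis(292°)


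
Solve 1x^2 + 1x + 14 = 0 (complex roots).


disc = 1^2 - 4*1*14 = 1 - 56 = -55
sqrt(|disc|) = sqrt(55) = 7.4162
Real part = -1/(2*1) = -0.5000
Imag part = 7.4162/(2*1) = 3.7081

-0.5000 ± 3.7081i


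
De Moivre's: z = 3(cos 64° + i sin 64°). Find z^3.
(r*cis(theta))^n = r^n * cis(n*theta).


r^3 = 3^3 = 27
n*theta = 3*64° = 192° = 192° (mod 360)
a = 27*cos(192°) = -26.4100
b = 27*sin(192°) = -5.6136

27 cis(192°) = -26.4100 - 5.6136i


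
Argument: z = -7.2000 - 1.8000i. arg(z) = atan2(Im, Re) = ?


Re = -7.2, Im = -1.8
arg = atan2(-1.8, -7.2) = -165.9638 degrees

arg(z) = -165.9638 degrees


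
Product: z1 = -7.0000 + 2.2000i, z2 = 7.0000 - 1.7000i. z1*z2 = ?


Real = -7*7 - 2.2*(-1.7) = -49 - (-3.74) = -45.26
Imag = -7*(-1.7) + 7*2.2 = 11.9 + 15.4 = 27.3

-45.2600 + 27.3000i


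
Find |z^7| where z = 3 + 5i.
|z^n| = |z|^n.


|z| = sqrt(9+25) = sqrt(34) = 5.8310
|z^7| = |z|^7 = (sqrt(34))^7 = 34^3 * sqrt(34) = 39304*sqrt(34)

|z^7| = 39304*sqrt(34) ≈ 229179.7333


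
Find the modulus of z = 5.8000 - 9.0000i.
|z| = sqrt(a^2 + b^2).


|z| = sqrt(5.8^2 + (-9)^2) = sqrt(33.64 + 81) = sqrt(114.64) = 10.7070

|z| = 10.7070


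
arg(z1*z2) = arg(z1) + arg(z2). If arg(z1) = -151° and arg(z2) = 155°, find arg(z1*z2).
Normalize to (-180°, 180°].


arg(z1*z2) = -151° + 155° = 4°
Normalized to (-180°, 180°]: 4°

4°


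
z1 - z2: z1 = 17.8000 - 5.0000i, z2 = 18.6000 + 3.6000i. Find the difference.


Real: 17.8 - 18.6 = -0.8
Imag: -5 - 3.6 = -8.6

-0.8000 - 8.6000i


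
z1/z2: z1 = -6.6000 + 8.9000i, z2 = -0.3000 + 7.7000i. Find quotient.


Conjugate of z2 = -0.3000 - 7.7000i
Numerator: (-6.6000 + 8.9000i)(-0.3000 - 7.7000i) = 70.5100 + 48.1500i
Denominator: (-0.3)^2 + 7.7^2 = 59.38
Result = (70.5100 + 48.1500i)/59.38

1.1874 + 0.8109i


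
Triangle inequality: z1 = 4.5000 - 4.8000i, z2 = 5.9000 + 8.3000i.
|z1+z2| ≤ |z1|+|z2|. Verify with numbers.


|z1| = sqrt(4.5^2 + (-4.8)^2) = sqrt(43.29) = 6.5795
|z2| = sqrt(5.9^2 + 8.3^2) = sqrt(103.7) = 10.1833
z1+z2 = 10.4000 + 3.5000i
|z1+z2| = sqrt(120.41) = 10.9731
|z1|+|z2| = 6.5795 + 10.1833 = 16.7628

|z1+z2| = 10.9731 ≤ |z1|+|z2| = 16.7628 (verified)


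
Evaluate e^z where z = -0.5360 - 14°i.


e^-0.5360 = 0.5851
cos(-14°) = 0.9703
sin(-14°) = -0.2419
Real = 0.5851*0.9703 = 0.5677
Imag = 0.5851*(-0.2419) = -0.1415

0.5677 - 0.1415i


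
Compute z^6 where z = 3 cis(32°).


r^6 = 3^6 = 729
n*theta = 6*32° = 192° = 192° (mod 360)
a = 729*cos(192°) = -713.0696
b = 729*sin(192°) = -151.5676

729 cis(192°) = -713.0696 - 151.5676i


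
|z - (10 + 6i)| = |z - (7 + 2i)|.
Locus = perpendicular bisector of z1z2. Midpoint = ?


Equal distances means the locus is the perpendicular bisector of z1 and z2.
Midpoint = ((10+7)/2, (6+2)/2) = (8.5000, 4.0000)

Perpendicular bisector through (8.5000, 4.0000)


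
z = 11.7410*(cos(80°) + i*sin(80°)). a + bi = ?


a = 11.7410*cos(80°) = 11.7410*0.17365 = 2.0388
b = 11.7410*sin(80°) = 11.7410*0.984808 = 11.5626

2.0388 + 11.5626i


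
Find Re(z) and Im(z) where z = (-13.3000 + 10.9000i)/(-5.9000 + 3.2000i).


Multiply by conjugate: (-13.3000 + 10.9000i)(-5.9000 - 3.2000i) / ((-5.9)^2 + 3.2^2)
Numerator real = -13.3*(-5.9) + 10.9*3.2 = 113.35
Numerator imag = 10.9*(-5.9) - (-13.3)*3.2 = -21.75
Denominator = 45.05
Re(z) = 113.35/45.05 = 2.5161
Im(z) = -21.75/45.05 = -0.4828

Re(z) = 2.5161, Im(z) = -0.4828


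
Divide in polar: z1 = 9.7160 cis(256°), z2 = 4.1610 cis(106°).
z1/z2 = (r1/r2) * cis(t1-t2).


r = 9.7160 / 4.1610 = 2.3350
theta = 256° - 106° = 150° = 150° (mod 360)

2.3350 cis(150°)


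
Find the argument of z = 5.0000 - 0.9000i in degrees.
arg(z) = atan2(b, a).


Re = 5, Im = -0.9
arg = atan2(-0.9, 5) = -10.2040 degrees

arg(z) = -10.2040 degrees


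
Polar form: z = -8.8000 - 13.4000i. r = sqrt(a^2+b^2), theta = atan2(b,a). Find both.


r = sqrt(77.44+179.56) = sqrt(257) = 16.0312
theta = atan2(-13.4, -8.8) = -123.2936 degrees

r = 16.0312, theta = -123.2936 degrees


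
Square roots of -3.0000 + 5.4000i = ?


|z| = sqrt(9+29.16) = 6.1774
sqrt((|z|+a)/2) = sqrt((6.1774+(-3))/2) = sqrt(1.5887) = 1.2604
sqrt((|z|-a)/2) = sqrt((6.1774-(-3))/2) = sqrt(4.5887) = 2.1421

±(1.2604 + 2.1421i) i.e. 1.2604 + 2.1421i and -1.2604 - 2.1421i


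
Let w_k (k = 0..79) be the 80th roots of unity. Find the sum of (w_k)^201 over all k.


The roots are w_k = w^k with w = e^(2*pi*i/80), and (w^k)^201 = (w^201)^k.
So S = 1 + u + u^2 + ... + u^(79) with u = w^201.
201 = 2*80 + 41, so 201 is not a multiple of 80: u = (w^80)^2 * w^41 = w^41 ≠ 1 (w is a primitive 80th root), while u^80 = (w^80)^201 = 1.
Geometric series: S = (1 - u^80)/(1 - u) = (1 - 1)/(1 - u) = 0

S = 0


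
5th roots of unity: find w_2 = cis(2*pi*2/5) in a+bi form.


Angle = 360*2/5 = 144°
a = cos(144°) = -0.8090
b = sin(144°) = 0.5878

-0.8090 + 0.5878i


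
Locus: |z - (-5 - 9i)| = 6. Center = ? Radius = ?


|z - z0| = r is a circle with center z0 and radius r.
Center = (-5, -9), radius = 6

Circle with center (-5, -9) and radius 6


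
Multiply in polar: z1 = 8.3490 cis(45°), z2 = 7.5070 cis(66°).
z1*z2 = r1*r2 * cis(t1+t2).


r = 8.3490 * 7.5070 = 62.6759
theta = 45° + 66° = 111° = 111° (mod 360)

62.6759 cis(111°)


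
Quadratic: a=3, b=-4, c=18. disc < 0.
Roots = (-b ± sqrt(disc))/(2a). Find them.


disc = (-4)^2 - 4*3*18 = 16 - 216 = -200
sqrt(|disc|) = sqrt(200) = 14.1421
Real part = 4/(2*3) = 0.6667
Imag part = 14.1421/(2*3) = 2.3570

0.6667 ± 2.3570i


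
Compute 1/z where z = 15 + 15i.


|z|^2 = 225+225 = 450
1/z = (15 - 15i)/450

1/z = 0.0333 - 0.0333i


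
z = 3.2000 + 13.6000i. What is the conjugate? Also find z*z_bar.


z_bar = 3.2000 - 13.6000i
z*z_bar = 3.2^2 + 13.6^2 = 10.24 + 184.96 = 195.2

z_bar = 3.2000 - 13.6000i, z*z_bar = 195.2


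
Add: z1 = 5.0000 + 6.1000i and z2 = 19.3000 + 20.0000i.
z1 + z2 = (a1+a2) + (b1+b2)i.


Real: 5 + 19.3 = 24.3
Imag: 6.1 + 20 = 26.1

24.3000 + 26.1000i


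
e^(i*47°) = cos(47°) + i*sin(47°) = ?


cos(47°) = 0.6820
sin(47°) = 0.7314

e^(i*47°) = 0.6820 + 0.7314i


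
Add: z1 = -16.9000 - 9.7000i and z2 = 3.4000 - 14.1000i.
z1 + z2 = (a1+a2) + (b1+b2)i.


Real: -16.9 + 3.4 = -13.5
Imag: -9.7 - 14.1 = -23.8

-13.5000 - 23.8000i


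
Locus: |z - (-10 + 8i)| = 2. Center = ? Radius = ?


|z - z0| = r is a circle with center z0 and radius r.
Center = (-10, 8), radius = 2

Circle with center (-10, 8) and radius 2


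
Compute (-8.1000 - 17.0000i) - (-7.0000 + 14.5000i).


Real: -8.1 + 7 = -1.1
Imag: -17 - 14.5 = -31.5

-1.1000 - 31.5000i


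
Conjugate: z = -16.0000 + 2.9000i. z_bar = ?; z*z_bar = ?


z_bar = -16.0000 - 2.9000i
z*z_bar = (-16)^2 + 2.9^2 = 256 + 8.41 = 264.41

z_bar = -16.0000 - 2.9000i, z*z_bar = 264.41


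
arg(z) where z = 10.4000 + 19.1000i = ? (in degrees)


Re = 10.4, Im = 19.1
arg = atan2(19.1, 10.4) = 61.4316 degrees

arg(z) = 61.4316 degrees


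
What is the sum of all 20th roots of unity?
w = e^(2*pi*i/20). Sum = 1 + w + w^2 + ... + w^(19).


The sum of all 20th roots of unity is 0.
Geometric series: (1 - w^20)/(1 - w) = (1-1)/(1-w) = 0 since w^20 = 1, w ≠ 1.
Alternatively: coefficient of z^19 in z^20 - 1 is 0.

0


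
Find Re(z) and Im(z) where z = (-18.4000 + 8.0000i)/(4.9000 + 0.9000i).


Multiply by conjugate: (-18.4000 + 8.0000i)(4.9000 - 0.9000i) / (4.9^2 + 0.9^2)
Numerator real = -18.4*4.9 + 8*0.9 = -82.96
Numerator imag = 8*4.9 - (-18.4)*0.9 = 55.76
Denominator = 24.82
Re(z) = -82.96/24.82 = -3.3425
Im(z) = 55.76/24.82 = 2.2466

Re(z) = -3.3425, Im(z) = 2.2466


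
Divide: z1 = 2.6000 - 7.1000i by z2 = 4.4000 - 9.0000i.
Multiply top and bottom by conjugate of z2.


Conjugate of z2 = 4.4000 + 9.0000i
Numerator: (2.6000 - 7.1000i)(4.4000 + 9.0000i) = 75.3400 - 7.8400i
Denominator: 4.4^2 + (-9)^2 = 100.36
Result = (75.3400 - 7.8400i)/100.36

0.7507 - 0.0781i


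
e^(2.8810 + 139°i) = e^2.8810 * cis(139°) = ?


e^2.8810 = 17.8321
cos(139°) = -0.75471
sin(139°) = 0.65606
Real = 17.8321*(-0.75471) = -13.4581
Imag = 17.8321*0.65606 = 11.6989

-13.4581 + 11.6989i


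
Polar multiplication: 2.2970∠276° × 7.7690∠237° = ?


r = 2.2970 * 7.7690 = 17.8454
theta = 276° + 237° = 513° = 153° (mod 360)

17.8454 cis(153°)


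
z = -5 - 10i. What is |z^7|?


|z| = sqrt(25+100) = sqrt(125) = 11.1803
|z^7| = |z|^7 = (sqrt(125))^7 = 125^3 * sqrt(125) = 1953125*sqrt(125)

|z^7| = 1953125*sqrt(125) ≈ 21836601.3428


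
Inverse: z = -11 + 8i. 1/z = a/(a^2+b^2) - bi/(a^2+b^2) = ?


|z|^2 = 121+64 = 185
1/z = (-11 - 8i)/185

1/z = -0.0595 - 0.0432i


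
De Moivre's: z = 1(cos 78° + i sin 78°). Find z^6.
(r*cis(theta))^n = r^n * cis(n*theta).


r^6 = 1^6 = 1
n*theta = 6*78° = 468° = 108° (mod 360)
a = 1*cos(108°) = -0.3090
b = 1*sin(108°) = 0.9511

1 cis(108°) = -0.3090 + 0.9511i


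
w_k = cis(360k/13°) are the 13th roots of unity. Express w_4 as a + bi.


Angle = 360*4/13 = 110.7692°
a = cos(110.7692°) = -0.3546
b = sin(110.7692°) = 0.9350

-0.3546 + 0.9350i


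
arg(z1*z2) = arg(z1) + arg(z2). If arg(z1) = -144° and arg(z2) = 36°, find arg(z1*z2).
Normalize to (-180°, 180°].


arg(z1*z2) = -144° + 36° = -108°
Normalized to (-180°, 180°]: -108°

-108°


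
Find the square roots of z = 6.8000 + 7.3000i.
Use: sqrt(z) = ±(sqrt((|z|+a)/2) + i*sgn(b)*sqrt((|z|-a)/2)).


|z| = sqrt(46.24+53.29) = 9.9765
sqrt((|z|+a)/2) = sqrt((9.9765+6.8)/2) = sqrt(8.3882) = 2.8962
sqrt((|z|-a)/2) = sqrt((9.9765-6.8)/2) = sqrt(1.5882) = 1.2603

±(2.8962 + 1.2603i) i.e. 2.8962 + 1.2603i and -2.8962 - 1.2603i


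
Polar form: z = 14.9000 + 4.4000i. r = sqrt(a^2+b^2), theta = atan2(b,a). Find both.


r = sqrt(222.01+19.36) = sqrt(241.37) = 15.5361
theta = atan2(4.4, 14.9) = 16.4520 degrees

r = 15.5361, theta = 16.4520 degrees


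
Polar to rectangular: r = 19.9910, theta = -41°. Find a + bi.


a = 19.9910*cos(-41°) = 19.9910*0.75471 = 15.0874
b = 19.9910*sin(-41°) = 19.9910*(-0.65606) = -13.1153

15.0874 - 13.1153i


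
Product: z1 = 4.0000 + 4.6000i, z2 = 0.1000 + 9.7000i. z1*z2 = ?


Real = 4*0.1 - 4.6*9.7 = 0.4 - 44.62 = -44.22
Imag = 4*9.7 + 0.1*4.6 = 38.8 + 0.46 = 39.26

-44.2200 + 39.2600i


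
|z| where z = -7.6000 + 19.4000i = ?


|z| = sqrt((-7.6)^2 + 19.4^2) = sqrt(57.76 + 376.36) = sqrt(434.12) = 20.8355

|z| = 20.8355


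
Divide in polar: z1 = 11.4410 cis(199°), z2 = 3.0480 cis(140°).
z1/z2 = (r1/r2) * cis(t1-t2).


r = 11.4410 / 3.0480 = 3.7536
theta = 199° - 140° = 59° = 59° (mod 360)

3.7536 cis(59°)


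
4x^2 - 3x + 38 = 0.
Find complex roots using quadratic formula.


disc = (-3)^2 - 4*4*38 = 9 - 608 = -599
sqrt(|disc|) = sqrt(599) = 24.4745
Real part = 3/(2*4) = 0.3750
Imag part = 24.4745/(2*4) = 3.0593

0.3750 ± 3.0593i


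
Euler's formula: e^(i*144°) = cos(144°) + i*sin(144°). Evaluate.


cos(144°) = -0.8090
sin(144°) = 0.5878

e^(i*144°) = -0.8090 + 0.5878i


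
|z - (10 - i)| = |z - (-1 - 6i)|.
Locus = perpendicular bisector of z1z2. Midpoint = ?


Equal distances means the locus is the perpendicular bisector of z1 and z2.
Midpoint = ((10+(-1))/2, (-1+(-6))/2) = (4.5000, -3.5000)

Perpendicular bisector through (4.5000, -3.5000)


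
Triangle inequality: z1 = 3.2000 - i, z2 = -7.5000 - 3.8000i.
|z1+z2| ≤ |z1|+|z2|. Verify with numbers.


|z1| = sqrt(3.2^2 + (-1)^2) = sqrt(11.24) = 3.3526
|z2| = sqrt((-7.5)^2 + (-3.8)^2) = sqrt(70.69) = 8.4077
z1+z2 = -4.3000 - 4.8000i
|z1+z2| = sqrt(41.53) = 6.4444
|z1|+|z2| = 3.3526 + 8.4077 = 11.7603

|z1+z2| = 6.4444 ≤ |z1|+|z2| = 11.7603 (verified)


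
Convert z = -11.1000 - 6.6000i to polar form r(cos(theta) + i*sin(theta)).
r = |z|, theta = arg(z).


r = sqrt(123.21+43.56) = sqrt(166.77) = 12.9139
theta = atan2(-6.6, -11.1) = -149.2645 degrees

r = 12.9139, theta = -149.2645 degrees


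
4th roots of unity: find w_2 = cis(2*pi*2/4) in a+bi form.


Angle = 360*2/4 = 180°
a = cos(180°) = -1.0000
b = sin(180°) = 0

-1.0000 + 0i


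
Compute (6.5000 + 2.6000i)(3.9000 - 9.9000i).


Real = 6.5*3.9 - 2.6*(-9.9) = 25.35 - (-25.74) = 51.09
Imag = 6.5*(-9.9) + 3.9*2.6 = -64.35 + 10.14 = -54.21

51.0900 - 54.2100i


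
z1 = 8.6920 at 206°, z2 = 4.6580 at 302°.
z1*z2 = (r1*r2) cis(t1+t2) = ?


r = 8.6920 * 4.6580 = 40.4873
theta = 206° + 302° = 508° = 148° (mod 360)

40.4873 cis(148°)


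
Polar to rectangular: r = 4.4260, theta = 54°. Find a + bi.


a = 4.4260*cos(54°) = 4.4260*0.587785 = 2.6015
b = 4.4260*sin(54°) = 4.4260*0.80902 = 3.5807

2.6015 + 3.5807i


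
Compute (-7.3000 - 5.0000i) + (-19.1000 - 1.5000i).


Real: -7.3 - 19.1 = -26.4
Imag: -5 - 1.5 = -6.5

-26.4000 - 6.5000i


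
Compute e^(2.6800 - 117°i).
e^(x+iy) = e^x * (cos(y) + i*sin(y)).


e^2.6800 = 14.5851
cos(-117°) = -0.45399
sin(-117°) = -0.891007
Real = 14.5851*(-0.45399) = -6.6215
Imag = 14.5851*(-0.891007) = -12.9954

-6.6215 - 12.9954i


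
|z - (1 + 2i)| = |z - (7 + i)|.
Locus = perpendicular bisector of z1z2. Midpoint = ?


Equal distances means the locus is the perpendicular bisector of z1 and z2.
Midpoint = ((1+7)/2, (2+1)/2) = (4.0000, 1.5000)

Perpendicular bisector through (4.0000, 1.5000)


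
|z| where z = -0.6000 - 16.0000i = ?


|z| = sqrt((-0.6)^2 + (-16)^2) = sqrt(0.36 + 256) = sqrt(256.36) = 16.0112

|z| = 16.0112


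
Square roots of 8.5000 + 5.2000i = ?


|z| = sqrt(72.25+27.04) = 9.9644
sqrt((|z|+a)/2) = sqrt((9.9644+8.5)/2) = sqrt(9.2322) = 3.0385
sqrt((|z|-a)/2) = sqrt((9.9644-8.5)/2) = sqrt(0.7322) = 0.8557

±(3.0385 + 0.8557i) i.e. 3.0385 + 0.8557i and -3.0385 - 0.8557i


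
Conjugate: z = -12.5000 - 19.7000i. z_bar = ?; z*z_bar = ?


z_bar = -12.5000 + 19.7000i
z*z_bar = (-12.5)^2 + (-19.7)^2 = 156.25 + 388.09 = 544.34

z_bar = -12.5000 + 19.7000i, z*z_bar = 544.34


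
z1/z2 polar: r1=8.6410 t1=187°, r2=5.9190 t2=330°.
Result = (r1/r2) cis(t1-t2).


r = 8.6410 / 5.9190 = 1.4599
theta = 187° - 330° = -143° = 217° (mod 360)

1.4599 cis(217°)


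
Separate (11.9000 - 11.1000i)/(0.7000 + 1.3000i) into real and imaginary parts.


Multiply by conjugate: (11.9000 - 11.1000i)(0.7000 - 1.3000i) / (0.7^2 + 1.3^2)
Numerator real = 11.9*0.7 - (11.1)*1.3 = -6.1
Numerator imag = -11.1*0.7 - 11.9*1.3 = -23.24
Denominator = 2.18
Re(z) = -6.1/2.18 = -2.7982
Im(z) = -23.24/2.18 = -10.6606

Re(z) = -2.7982, Im(z) = -10.6606


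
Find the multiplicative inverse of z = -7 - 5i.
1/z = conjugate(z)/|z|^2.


|z|^2 = 49+25 = 74
1/z = (-7 + 5i)/74

1/z = -0.0946 + 0.0676i


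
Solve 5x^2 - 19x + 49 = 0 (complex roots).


disc = (-19)^2 - 4*5*49 = 361 - 980 = -619
sqrt(|disc|) = sqrt(619) = 24.8797
Real part = 19/(2*5) = 1.9000
Imag part = 24.8797/(2*5) = 2.4880

1.9000 ± 2.4880i
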